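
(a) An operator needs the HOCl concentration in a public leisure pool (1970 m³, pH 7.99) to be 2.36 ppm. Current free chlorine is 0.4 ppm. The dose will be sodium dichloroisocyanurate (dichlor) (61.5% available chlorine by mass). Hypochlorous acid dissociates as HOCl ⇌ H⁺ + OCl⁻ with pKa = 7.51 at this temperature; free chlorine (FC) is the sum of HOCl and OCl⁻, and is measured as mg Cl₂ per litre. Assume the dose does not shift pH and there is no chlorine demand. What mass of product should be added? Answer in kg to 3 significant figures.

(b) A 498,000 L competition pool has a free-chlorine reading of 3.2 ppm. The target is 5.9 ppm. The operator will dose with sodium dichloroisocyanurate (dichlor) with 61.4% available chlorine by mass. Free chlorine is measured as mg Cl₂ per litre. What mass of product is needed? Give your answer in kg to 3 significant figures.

(a) Volume: 1970 m³ = 1,970,000 L.
(a) [OCl⁻]/[HOCl] = 10^(pH − pKa) = 10^(7.99 − 7.51) = 3.02; fraction as HOCl = 1/(1 + 3.02) = 0.2488.
(a) Free chlorine required for 2.36 ppm HOCl: 2.36 / 0.2488 = 9.487 ppm.
(a) FC to add: 9.487 − 0.4 = 9.087 mg/L as Cl₂.
(a) Cl₂ equivalent: 9.087 mg/L × 1,970,000 L = 17,900 g.
(a) Product at 61.5% available Cl: 17,900 / 0.615 = 29,110 g.

(b) Chlorine deficit: 5.9 − 3.2 = 2.7 ppm = 2.7 mg/L as Cl₂.
(b) Cl₂ equivalent needed: 2.7 mg/L × 498,000 L = 1,345,000 mg = 1345 g.
(b) Product at 61.4% available chlorine: 1345 / 0.614 = 2190 g.

(a) 29.1 kg; (b) 2.19 kg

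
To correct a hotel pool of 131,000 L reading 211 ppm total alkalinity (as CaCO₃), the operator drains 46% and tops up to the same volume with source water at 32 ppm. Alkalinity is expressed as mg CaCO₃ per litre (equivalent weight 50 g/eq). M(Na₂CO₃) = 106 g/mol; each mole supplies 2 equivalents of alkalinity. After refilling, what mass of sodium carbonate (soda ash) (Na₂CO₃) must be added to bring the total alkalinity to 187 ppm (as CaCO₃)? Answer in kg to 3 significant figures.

After draining 46% and refilling: 211 × 0.54 + 32 × 0.46 = 128.66 ppm.
Deficit to target: 187 − 128.66 = 58.34 mg/L.
As CaCO₃: 58.34 mg/L × 131,000 L = 7643 g; ÷ 50 g/eq ÷ 2 = 76.43 mol Na₂CO₃.
Mass: 76.43 × 106 = 8101 g.

8.10 kg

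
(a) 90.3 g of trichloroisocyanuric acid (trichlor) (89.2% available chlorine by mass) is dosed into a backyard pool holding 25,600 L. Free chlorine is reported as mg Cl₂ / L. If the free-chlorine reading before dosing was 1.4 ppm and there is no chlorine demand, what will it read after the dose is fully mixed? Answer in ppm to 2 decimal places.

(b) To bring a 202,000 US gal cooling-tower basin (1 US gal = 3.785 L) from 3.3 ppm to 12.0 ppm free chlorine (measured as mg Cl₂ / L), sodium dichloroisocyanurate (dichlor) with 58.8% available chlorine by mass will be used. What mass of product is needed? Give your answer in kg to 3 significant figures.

(a) Available chlorine delivered: 90.3 g × 0.892 = 80.55 g as Cl₂.
(a) Concentration rise: 80.55 g / 25,600 L = 3.146 mg/L = 3.15 ppm.
(a) Final FC: 1.4 + 3.15 = 4.55 ppm.

(b) Volume: 202,000 US gal × 3.785 L/gal = 764,570 L.
(b) Chlorine deficit: 12.0 − 3.3 = 8.7 ppm = 8.7 mg/L as Cl₂.
(b) Cl₂ equivalent needed: 8.7 mg/L × 764,570 L = 6,652,000 mg = 6652 g.
(b) Product at 58.8% available chlorine: 6652 / 0.588 = 11,310 g.

(a) 4.55 ppm; (b) 11.3 kg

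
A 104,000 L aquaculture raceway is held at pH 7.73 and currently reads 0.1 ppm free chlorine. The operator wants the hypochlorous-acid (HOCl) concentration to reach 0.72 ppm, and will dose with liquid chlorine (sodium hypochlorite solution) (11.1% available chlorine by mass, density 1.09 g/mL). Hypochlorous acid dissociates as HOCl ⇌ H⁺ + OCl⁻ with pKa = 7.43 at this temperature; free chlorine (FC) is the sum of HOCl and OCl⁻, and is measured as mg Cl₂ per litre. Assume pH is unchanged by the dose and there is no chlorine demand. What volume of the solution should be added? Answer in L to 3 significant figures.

[OCl⁻]/[HOCl] = 10^(pH − pKa) = 10^(7.73 − 7.43) = 1.995; fraction as HOCl = 1/(1 + 1.995) = 0.3339.
Free chlorine required for 0.72 ppm HOCl: 0.72 / 0.3339 = 2.157 ppm.
FC to add: 2.157 − 0.1 = 2.057 mg/L as Cl₂.
Cl₂ equivalent: 2.057 mg/L × 104,000 L = 213.9 g.
Product at 11.1% available Cl: 213.9 / 0.111 = 1927 g.
Volume: 1927 g ÷ 1.09 g/mL = 1768 mL.

1.77 L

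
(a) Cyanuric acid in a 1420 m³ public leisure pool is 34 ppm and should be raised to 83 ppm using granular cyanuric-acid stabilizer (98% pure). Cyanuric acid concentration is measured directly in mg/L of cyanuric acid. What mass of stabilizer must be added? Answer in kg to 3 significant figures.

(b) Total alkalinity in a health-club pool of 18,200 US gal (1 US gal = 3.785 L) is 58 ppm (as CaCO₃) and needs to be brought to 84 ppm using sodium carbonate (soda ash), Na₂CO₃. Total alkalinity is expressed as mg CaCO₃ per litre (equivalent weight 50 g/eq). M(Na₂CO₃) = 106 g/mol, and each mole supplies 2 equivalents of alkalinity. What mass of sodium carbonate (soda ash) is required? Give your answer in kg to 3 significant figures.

(a) Volume: 1420 m³ = 1,420,000 L.
(a) CYA to add: (83 − 34) = 49 mg/L × 1,420,000 L = 69,580 g cyanuric acid.
(a) At 98% purity: 69,580 / 0.98 = 71,000 g product.

(b) Volume: 18,200 US gal × 3.785 L/gal = 68,887 L.
(b) Alkalinity to add: (84 − 58) = 26 mg/L as CaCO₃ × 68,887 L = 1791 g as CaCO₃.
(b) Equivalents: 1791 g ÷ 50 g/eq = 35.82 eq.
(b) Each mole of Na₂CO₃ supplies 2 eq, so 35.82 / 2 = 17.91 mol.
(b) Mass: 17.91 mol × 106 g/mol = 1899 g.

(a) 71.0 kg; (b) 1.90 kg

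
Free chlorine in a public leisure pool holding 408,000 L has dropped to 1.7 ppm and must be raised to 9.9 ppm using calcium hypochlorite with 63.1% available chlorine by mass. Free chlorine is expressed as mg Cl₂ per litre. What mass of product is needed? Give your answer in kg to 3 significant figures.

5.30 kg

Chlorine deficit: 9.9 − 1.7 = 8.2 ppm = 8.2 mg/L as Cl₂.
Cl₂ equivalent needed: 8.2 mg/L × 408,000 L = 3,346,000 mg = 3346 g.
Product at 63.1% available chlorine: 3346 / 0.631 = 5302 g.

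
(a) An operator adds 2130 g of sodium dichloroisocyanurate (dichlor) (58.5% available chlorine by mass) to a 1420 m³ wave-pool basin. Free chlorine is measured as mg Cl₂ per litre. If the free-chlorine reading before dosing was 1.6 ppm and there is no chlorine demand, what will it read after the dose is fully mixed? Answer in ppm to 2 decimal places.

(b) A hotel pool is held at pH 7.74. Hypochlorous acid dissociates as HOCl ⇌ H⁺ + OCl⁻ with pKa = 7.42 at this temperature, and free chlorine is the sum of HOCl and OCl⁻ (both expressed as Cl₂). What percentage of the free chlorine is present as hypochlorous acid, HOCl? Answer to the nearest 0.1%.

(a) 2.48 ppm; (b) 32.4%

(a) Volume: 1420 m³ = 1,420,000 L.
(a) Available chlorine delivered: 2130 g × 0.585 = 1246 g as Cl₂.
(a) Concentration rise: 1246 g / 1,420,000 L = 0.8775 mg/L = 0.88 ppm.
(a) Final FC: 1.6 + 0.88 = 2.48 ppm.

(b) [OCl⁻]/[HOCl] = 10^(pH − pKa) = 10^(7.74 − 7.42) = 10^0.32 = 2.089.
(b) Fraction as HOCl = 1 / (1 + 2.089) = 0.3237.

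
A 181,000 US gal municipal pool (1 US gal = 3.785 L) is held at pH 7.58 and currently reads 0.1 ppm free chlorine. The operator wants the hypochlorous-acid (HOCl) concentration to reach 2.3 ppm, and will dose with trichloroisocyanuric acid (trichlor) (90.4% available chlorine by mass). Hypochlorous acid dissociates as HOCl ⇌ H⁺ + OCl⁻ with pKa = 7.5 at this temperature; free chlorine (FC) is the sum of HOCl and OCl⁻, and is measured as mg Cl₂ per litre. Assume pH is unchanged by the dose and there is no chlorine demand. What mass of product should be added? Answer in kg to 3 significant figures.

3.76 kg

Volume: 181,000 US gal × 3.785 L/gal = 685,085 L.
[OCl⁻]/[HOCl] = 10^(pH − pKa) = 10^(7.58 − 7.5) = 1.202; fraction as HOCl = 1/(1 + 1.202) = 0.4541.
Free chlorine required for 2.3 ppm HOCl: 2.3 / 0.4541 = 5.065 ppm.
FC to add: 5.065 − 0.1 = 4.965 mg/L as Cl₂.
Cl₂ equivalent: 4.965 mg/L × 685,085 L = 3402 g.
Product at 90.4% available Cl: 3402 / 0.904 = 3763 g.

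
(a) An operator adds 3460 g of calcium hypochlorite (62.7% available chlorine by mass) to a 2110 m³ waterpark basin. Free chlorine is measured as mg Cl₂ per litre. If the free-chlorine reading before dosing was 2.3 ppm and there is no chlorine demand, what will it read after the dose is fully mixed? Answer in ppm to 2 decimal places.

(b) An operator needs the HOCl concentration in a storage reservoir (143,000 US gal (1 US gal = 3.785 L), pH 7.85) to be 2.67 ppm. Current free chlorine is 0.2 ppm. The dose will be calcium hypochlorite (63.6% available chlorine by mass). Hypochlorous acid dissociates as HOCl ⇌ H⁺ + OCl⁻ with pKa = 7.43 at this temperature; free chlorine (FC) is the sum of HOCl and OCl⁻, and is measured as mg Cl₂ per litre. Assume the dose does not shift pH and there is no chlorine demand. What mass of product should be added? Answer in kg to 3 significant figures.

(a) 3.33 ppm; (b) 8.08 kg

(a) Volume: 2110 m³ = 2,110,000 L.
(a) Available chlorine delivered: 3460 g × 0.627 = 2169 g as Cl₂.
(a) Concentration rise: 2169 g / 2,110,000 L = 1.028 mg/L = 1.03 ppm.
(a) Final FC: 2.3 + 1.03 = 3.33 ppm.

(b) Volume: 143,000 US gal × 3.785 L/gal = 541,255 L.
(b) [OCl⁻]/[HOCl] = 10^(pH − pKa) = 10^(7.85 − 7.43) = 2.63; fraction as HOCl = 1/(1 + 2.63) = 0.2755.
(b) Free chlorine required for 2.67 ppm HOCl: 2.67 / 0.2755 = 9.693 ppm.
(b) FC to add: 9.693 − 0.2 = 9.493 mg/L as Cl₂.
(b) Cl₂ equivalent: 9.493 mg/L × 541,255 L = 5138 g.
(b) Product at 63.6% available Cl: 5138 / 0.636 = 8079 g.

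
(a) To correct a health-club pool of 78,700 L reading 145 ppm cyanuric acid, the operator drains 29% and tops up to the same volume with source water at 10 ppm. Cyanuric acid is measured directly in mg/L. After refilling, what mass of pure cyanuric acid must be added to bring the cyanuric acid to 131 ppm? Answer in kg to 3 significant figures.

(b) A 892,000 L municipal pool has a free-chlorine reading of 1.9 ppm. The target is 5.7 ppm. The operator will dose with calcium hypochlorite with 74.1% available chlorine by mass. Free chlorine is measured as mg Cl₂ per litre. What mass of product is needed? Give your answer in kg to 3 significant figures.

(a) 1.98 kg; (b) 4.57 kg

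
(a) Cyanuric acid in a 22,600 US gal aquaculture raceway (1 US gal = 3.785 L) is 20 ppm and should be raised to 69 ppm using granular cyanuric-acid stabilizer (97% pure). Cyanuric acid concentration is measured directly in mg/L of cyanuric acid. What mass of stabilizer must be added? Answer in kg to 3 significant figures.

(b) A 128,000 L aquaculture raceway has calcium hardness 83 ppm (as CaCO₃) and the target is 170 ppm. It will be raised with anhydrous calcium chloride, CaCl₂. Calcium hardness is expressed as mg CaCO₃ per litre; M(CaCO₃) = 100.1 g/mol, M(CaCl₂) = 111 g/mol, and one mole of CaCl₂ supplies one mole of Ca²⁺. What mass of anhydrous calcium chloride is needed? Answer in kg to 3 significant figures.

(a) 4.32 kg; (b) 12.3 kg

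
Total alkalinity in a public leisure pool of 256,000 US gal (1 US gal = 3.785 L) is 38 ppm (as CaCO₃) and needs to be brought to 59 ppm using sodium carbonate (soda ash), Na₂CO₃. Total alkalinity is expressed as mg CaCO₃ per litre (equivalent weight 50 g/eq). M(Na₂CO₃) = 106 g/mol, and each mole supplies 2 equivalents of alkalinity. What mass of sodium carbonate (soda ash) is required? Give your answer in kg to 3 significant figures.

Volume: 256,000 US gal × 3.785 L/gal = 968,960 L.
Alkalinity to add: (59 − 38) = 21 mg/L as CaCO₃ × 968,960 L = 20,350 g as CaCO₃.
Equivalents: 20,350 g ÷ 50 g/eq = 407 eq.
Each mole of Na₂CO₃ supplies 2 eq, so 407 / 2 = 203.5 mol.
Mass: 203.5 mol × 106 g/mol = 21,570 g.

21.6 kg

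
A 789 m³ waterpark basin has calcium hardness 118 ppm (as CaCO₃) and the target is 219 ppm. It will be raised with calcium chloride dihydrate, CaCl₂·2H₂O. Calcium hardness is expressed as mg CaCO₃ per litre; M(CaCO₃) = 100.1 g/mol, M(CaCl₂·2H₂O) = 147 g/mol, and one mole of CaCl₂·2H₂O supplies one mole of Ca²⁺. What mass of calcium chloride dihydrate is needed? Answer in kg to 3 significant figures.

Volume: 789 m³ = 789,000 L.
Hardness to add: (219 − 118) = 101 mg/L as CaCO₃ × 789,000 L = 79,690 g as CaCO₃.
Moles of Ca²⁺ (1 mol Ca²⁺ ≡ 1 mol CaCO₃): 79,690 / 100.1 g/mol = 796.1 mol.
Mass of CaCl₂·2H₂O: 796.1 × 147 = 117,000 g.

117 kg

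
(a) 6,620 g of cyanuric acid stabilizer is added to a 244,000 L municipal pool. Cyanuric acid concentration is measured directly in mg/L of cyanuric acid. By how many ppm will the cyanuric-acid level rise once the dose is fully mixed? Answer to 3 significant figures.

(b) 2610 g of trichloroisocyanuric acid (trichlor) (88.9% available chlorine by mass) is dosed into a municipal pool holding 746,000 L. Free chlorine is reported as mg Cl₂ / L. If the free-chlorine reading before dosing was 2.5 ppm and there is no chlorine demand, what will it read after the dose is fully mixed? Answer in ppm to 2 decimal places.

(a) Rise: 6,620 g / 244,000 L × 1000 = 27.13 mg/L.

(b) Available chlorine delivered: 2610 g × 0.889 = 2320 g as Cl₂.
(b) Concentration rise: 2320 g / 746,000 L = 3.11 mg/L = 3.11 ppm.
(b) Final FC: 2.5 + 3.11 = 5.61 ppm.

(a) 27.1 ppm; (b) 5.61 ppm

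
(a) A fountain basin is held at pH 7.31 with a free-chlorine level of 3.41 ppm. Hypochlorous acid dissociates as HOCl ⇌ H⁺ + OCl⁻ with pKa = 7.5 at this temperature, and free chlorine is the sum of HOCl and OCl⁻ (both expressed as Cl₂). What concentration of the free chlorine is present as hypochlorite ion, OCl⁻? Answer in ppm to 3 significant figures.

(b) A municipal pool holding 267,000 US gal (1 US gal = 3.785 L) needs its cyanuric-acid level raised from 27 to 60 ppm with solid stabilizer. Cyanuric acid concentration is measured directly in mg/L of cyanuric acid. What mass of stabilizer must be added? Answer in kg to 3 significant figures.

(a) 1.34 ppm; (b) 33.3 kg

(a) [OCl⁻]/[HOCl] = 10^(pH − pKa) = 10^(7.31 − 7.5) = 10^-0.19 = 0.6457.
(a) Fraction as HOCl = 1 / (1 + 0.6457) = 0.6077.
(a) OCl⁻ = (1 − 0.6077) × 3.41 ppm = 1.338 ppm.

(b) Volume: 267,000 US gal × 3.785 L/gal = 1,010,595 L.
(b) CYA to add: (60 − 27) = 33 mg/L × 1,010,595 L = 33,350 g cyanuric acid.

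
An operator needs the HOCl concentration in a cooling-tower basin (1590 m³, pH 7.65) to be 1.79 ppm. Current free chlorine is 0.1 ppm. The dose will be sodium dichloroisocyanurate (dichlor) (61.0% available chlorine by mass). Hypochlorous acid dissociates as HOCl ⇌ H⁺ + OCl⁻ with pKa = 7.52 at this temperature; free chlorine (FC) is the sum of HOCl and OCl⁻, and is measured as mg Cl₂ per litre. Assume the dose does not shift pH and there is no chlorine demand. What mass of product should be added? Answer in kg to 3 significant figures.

Volume: 1590 m³ = 1,590,000 L.
[OCl⁻]/[HOCl] = 10^(pH − pKa) = 10^(7.65 − 7.52) = 1.349; fraction as HOCl = 1/(1 + 1.349) = 0.4257.
Free chlorine required for 1.79 ppm HOCl: 1.79 / 0.4257 = 4.205 ppm.
FC to add: 4.205 − 0.1 = 4.105 mg/L as Cl₂.
Cl₂ equivalent: 4.105 mg/L × 1,590,000 L = 6526 g.
Product at 61.0% available Cl: 6526 / 0.61 = 10,700 g.

10.7 kg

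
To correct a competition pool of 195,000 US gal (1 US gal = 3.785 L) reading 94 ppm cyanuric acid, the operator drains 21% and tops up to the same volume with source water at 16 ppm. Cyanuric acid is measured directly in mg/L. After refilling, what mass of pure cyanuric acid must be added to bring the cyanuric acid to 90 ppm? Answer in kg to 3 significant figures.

9.14 kg

Volume: 195,000 US gal × 3.785 L/gal = 738,075 L.
After draining 21% and refilling: 94 × 0.79 + 16 × 0.21 = 77.62 ppm.
Deficit to target: 90 − 77.62 = 12.38 mg/L.
Mass: 12.38 mg/L × 738,075 L = 9137 g cyanuric acid.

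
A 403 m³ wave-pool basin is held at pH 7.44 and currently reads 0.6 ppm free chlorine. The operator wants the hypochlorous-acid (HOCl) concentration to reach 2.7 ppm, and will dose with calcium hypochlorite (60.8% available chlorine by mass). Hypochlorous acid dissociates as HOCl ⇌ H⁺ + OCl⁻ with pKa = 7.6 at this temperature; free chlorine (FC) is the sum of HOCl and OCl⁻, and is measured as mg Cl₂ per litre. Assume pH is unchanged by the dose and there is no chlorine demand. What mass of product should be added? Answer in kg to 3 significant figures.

2.63 kg

Volume: 403 m³ = 403,000 L.
[OCl⁻]/[HOCl] = 10^(pH − pKa) = 10^(7.44 − 7.6) = 0.6918; fraction as HOCl = 1/(1 + 0.6918) = 0.5911.
Free chlorine required for 2.7 ppm HOCl: 2.7 / 0.5911 = 4.568 ppm.
FC to add: 4.568 − 0.6 = 3.968 mg/L as Cl₂.
Cl₂ equivalent: 3.968 mg/L × 403,000 L = 1599 g.
Product at 60.8% available Cl: 1599 / 0.608 = 2630 g.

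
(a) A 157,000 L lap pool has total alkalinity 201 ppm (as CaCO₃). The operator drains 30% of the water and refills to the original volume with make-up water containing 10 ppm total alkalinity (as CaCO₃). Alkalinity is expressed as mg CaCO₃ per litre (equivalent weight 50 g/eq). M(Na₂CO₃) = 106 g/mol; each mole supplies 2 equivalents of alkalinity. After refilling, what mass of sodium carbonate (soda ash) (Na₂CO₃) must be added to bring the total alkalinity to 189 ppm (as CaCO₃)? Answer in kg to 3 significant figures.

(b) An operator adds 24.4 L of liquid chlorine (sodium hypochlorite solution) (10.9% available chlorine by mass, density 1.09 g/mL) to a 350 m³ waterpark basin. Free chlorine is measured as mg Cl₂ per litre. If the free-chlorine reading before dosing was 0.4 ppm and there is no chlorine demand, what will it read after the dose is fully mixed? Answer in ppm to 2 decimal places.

(a) After draining 30% and refilling: 201 × 0.70 + 10 × 0.30 = 143.7 ppm.
(a) Deficit to target: 189 − 143.7 = 45.3 mg/L.
(a) As CaCO₃: 45.3 mg/L × 157,000 L = 7112 g; ÷ 50 g/eq ÷ 2 = 71.12 mol Na₂CO₃.
(a) Mass: 71.12 × 106 = 7539 g.

(b) Volume: 350 m³ = 350,000 L.
(b) Mass of solution: 24.4 L × 1000 mL/L × 1.09 g/mL = 26,600 g.
(b) Available chlorine delivered: 26,600 g × 0.109 = 2899 g as Cl₂.
(b) Concentration rise: 2899 g / 350,000 L = 8.283 mg/L = 8.28 ppm.
(b) Final FC: 0.4 + 8.28 = 8.68 ppm.

(a) 7.54 kg; (b) 8.68 ppm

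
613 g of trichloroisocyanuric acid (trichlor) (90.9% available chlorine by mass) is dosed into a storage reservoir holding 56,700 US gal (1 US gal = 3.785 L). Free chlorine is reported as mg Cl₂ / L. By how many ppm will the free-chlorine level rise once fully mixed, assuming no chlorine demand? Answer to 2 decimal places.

2.60 ppm

Volume: 56,700 US gal × 3.785 L/gal = 214,610 L.
Available chlorine delivered: 613 g × 0.909 = 557.2 g as Cl₂.
Concentration rise: 557.2 g / 214,610 L = 2.596 mg/L = 2.60 ppm.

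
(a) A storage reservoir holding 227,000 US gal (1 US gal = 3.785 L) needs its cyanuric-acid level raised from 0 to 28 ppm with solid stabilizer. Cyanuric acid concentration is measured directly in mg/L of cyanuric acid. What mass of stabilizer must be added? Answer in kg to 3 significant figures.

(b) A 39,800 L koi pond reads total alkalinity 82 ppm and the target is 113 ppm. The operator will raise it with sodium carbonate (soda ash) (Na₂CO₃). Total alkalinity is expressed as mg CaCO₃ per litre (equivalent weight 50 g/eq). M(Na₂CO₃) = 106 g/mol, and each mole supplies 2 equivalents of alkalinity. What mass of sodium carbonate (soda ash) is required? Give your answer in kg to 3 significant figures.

(a) 24.1 kg; (b) 1.31 kg

(a) Volume: 227,000 US gal × 3.785 L/gal = 859,195 L.
(a) CYA to add: (28 − 0) = 28 mg/L × 859,195 L = 24,060 g cyanuric acid.

(b) Alkalinity to add: (113 − 82) = 31 mg/L as CaCO₃ × 39,800 L = 1234 g as CaCO₃.
(b) Equivalents: 1234 g ÷ 50 g/eq = 24.68 eq.
(b) Each mole of Na₂CO₃ supplies 2 eq, so 24.68 / 2 = 12.34 mol.
(b) Mass: 12.34 mol × 106 g/mol = 1308 g.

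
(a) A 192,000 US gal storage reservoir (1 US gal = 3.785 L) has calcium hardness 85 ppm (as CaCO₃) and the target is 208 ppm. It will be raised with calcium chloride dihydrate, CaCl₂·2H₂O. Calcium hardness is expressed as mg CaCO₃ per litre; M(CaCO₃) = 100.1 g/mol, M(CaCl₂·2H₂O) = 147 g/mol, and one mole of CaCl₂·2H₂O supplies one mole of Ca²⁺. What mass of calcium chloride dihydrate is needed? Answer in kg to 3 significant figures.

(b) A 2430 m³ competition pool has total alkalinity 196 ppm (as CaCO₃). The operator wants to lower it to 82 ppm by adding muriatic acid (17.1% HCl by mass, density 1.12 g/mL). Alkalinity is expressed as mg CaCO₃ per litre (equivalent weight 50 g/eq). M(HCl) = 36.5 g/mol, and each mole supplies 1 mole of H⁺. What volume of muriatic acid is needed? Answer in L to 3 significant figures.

(a) Volume: 192,000 US gal × 3.785 L/gal = 726,720 L.
(a) Hardness to add: (208 − 85) = 123 mg/L as CaCO₃ × 726,720 L = 89,390 g as CaCO₃.
(a) Moles of Ca²⁺ (1 mol Ca²⁺ ≡ 1 mol CaCO₃): 89,390 / 100.1 g/mol = 893 mol.
(a) Mass of CaCl₂·2H₂O: 893 × 147 = 131,300 g.

(b) Volume: 2430 m³ = 2,430,000 L.
(b) Alkalinity to neutralize: (196 − 82) = 114 mg/L as CaCO₃ × 2,430,000 L = 277,000 g as CaCO₃.
(b) Equivalents of H⁺ required: 277,000 ÷ 50 g/eq = 5540 eq = 5540 mol HCl.
(b) Mass of HCl: 5540 × 36.5 = 202,200 g.
(b) Mass of 17.1% solution: 202,200 / 0.171 = 1,183,000 g.
(b) Volume: 1,183,000 g ÷ 1.12 g/mL = 1,056,000 mL.

(a) 131 kg; (b) 1,060 L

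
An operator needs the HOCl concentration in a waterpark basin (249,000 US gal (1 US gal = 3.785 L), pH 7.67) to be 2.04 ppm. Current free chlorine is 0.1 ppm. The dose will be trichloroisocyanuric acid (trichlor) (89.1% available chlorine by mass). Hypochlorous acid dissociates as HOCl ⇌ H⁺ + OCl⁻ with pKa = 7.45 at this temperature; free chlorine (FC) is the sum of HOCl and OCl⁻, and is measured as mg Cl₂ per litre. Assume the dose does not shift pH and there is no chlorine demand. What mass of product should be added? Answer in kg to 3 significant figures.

Volume: 249,000 US gal × 3.785 L/gal = 942,465 L.
[OCl⁻]/[HOCl] = 10^(pH − pKa) = 10^(7.67 − 7.45) = 1.66; fraction as HOCl = 1/(1 + 1.66) = 0.376.
Free chlorine required for 2.04 ppm HOCl: 2.04 / 0.376 = 5.426 ppm.
FC to add: 5.426 − 0.1 = 5.326 mg/L as Cl₂.
Cl₂ equivalent: 5.326 mg/L × 942,465 L = 5019 g.
Product at 89.1% available Cl: 5019 / 0.891 = 5633 g.

5.63 kg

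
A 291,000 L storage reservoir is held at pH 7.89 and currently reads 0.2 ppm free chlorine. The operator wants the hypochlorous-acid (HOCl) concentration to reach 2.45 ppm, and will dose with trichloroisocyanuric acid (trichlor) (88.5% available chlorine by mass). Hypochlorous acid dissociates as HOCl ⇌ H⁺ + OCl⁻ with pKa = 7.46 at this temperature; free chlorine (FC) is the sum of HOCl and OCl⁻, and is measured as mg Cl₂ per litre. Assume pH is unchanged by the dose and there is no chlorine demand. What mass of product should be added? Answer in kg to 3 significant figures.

[OCl⁻]/[HOCl] = 10^(pH − pKa) = 10^(7.89 − 7.46) = 2.692; fraction as HOCl = 1/(1 + 2.692) = 0.2709.
Free chlorine required for 2.45 ppm HOCl: 2.45 / 0.2709 = 9.044 ppm.
FC to add: 9.044 − 0.2 = 8.844 mg/L as Cl₂.
Cl₂ equivalent: 8.844 mg/L × 291,000 L = 2574 g.
Product at 88.5% available Cl: 2574 / 0.885 = 2908 g.

2.91 kg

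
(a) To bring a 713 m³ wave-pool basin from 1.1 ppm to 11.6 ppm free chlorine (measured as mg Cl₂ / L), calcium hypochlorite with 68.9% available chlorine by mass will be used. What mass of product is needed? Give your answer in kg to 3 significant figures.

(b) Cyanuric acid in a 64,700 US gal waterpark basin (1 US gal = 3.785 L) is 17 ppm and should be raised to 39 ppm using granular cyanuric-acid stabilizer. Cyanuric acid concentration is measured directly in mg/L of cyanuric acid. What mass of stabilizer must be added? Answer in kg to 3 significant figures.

(a) 10.9 kg; (b) 5.39 kg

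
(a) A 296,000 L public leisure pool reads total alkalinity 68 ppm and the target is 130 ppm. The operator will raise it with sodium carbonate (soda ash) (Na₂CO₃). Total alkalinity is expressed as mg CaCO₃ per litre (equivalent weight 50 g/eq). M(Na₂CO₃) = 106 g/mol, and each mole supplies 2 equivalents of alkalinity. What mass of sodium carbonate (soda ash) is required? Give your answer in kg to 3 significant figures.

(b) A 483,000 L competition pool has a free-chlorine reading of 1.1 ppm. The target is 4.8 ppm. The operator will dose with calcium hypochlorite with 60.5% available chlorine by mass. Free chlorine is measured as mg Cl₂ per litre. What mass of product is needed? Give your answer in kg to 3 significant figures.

(a) 19.5 kg; (b) 2.95 kg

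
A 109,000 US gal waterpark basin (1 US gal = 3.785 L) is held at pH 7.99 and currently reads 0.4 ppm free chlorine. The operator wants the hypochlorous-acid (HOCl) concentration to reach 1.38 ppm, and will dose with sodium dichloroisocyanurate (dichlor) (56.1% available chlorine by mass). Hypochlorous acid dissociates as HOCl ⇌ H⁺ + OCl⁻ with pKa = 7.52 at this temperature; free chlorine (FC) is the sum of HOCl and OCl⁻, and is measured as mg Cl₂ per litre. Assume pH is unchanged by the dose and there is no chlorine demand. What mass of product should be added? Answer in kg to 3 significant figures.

3.72 kg

Volume: 109,000 US gal × 3.785 L/gal = 412,565 L.
[OCl⁻]/[HOCl] = 10^(pH − pKa) = 10^(7.99 − 7.52) = 2.951; fraction as HOCl = 1/(1 + 2.951) = 0.2531.
Free chlorine required for 1.38 ppm HOCl: 1.38 / 0.2531 = 5.453 ppm.
FC to add: 5.453 − 0.4 = 5.053 mg/L as Cl₂.
Cl₂ equivalent: 5.053 mg/L × 412,565 L = 2085 g.
Product at 56.1% available Cl: 2085 / 0.561 = 3716 g.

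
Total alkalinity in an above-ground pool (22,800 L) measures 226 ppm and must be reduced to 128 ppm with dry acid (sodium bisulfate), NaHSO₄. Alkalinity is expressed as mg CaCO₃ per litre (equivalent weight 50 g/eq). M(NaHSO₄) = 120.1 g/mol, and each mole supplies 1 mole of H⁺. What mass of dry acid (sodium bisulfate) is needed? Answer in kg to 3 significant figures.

Alkalinity to neutralize: (226 − 128) = 98 mg/L as CaCO₃ × 22,800 L = 2234 g as CaCO₃.
Equivalents of H⁺ required: 2234 ÷ 50 g/eq = 44.69 eq = 44.69 mol NaHSO₄.
Mass of NaHSO₄: 44.69 × 120.1 = 5367 g.

5.37 kg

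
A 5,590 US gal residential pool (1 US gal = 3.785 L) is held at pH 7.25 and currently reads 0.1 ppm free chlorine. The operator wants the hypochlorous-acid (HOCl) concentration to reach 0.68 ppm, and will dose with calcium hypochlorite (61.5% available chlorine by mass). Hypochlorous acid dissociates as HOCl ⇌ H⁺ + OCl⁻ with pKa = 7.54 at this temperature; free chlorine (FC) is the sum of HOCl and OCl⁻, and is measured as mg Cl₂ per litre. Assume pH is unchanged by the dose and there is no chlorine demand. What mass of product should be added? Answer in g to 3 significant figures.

Volume: 5,590 US gal × 3.785 L/gal = 21,158 L.
[OCl⁻]/[HOCl] = 10^(pH − pKa) = 10^(7.25 − 7.54) = 0.5129; fraction as HOCl = 1/(1 + 0.5129) = 0.661.
Free chlorine required for 0.68 ppm HOCl: 0.68 / 0.661 = 1.029 ppm.
FC to add: 1.029 − 0.1 = 0.9287 mg/L as Cl₂.
Cl₂ equivalent: 0.9287 mg/L × 21,158 L = 19.65 g.
Product at 61.5% available Cl: 19.65 / 0.615 = 31.95 g.

32.0 g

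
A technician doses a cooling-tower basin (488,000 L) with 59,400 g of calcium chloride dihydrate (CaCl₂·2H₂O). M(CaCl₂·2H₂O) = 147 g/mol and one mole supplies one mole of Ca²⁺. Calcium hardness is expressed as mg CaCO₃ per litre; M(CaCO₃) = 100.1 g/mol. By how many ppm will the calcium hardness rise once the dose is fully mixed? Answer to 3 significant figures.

Moles of Ca²⁺: 59,400 g ÷ 147 g/mol = 404.1 mol.
As CaCO₃: 404.1 mol × 100.1 g/mol = 40,450 g.
Rise: 40,450 g / 488,000 L × 1000 = 82.89 mg/L.

82.9 ppm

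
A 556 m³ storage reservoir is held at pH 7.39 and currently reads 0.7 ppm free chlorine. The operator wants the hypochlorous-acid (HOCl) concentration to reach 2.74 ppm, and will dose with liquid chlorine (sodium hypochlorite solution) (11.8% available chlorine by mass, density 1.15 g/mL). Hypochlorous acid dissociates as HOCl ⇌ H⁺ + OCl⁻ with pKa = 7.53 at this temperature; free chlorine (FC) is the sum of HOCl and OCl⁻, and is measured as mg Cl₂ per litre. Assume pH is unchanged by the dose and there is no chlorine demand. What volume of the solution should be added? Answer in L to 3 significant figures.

Volume: 556 m³ = 556,000 L.
[OCl⁻]/[HOCl] = 10^(pH − pKa) = 10^(7.39 − 7.53) = 0.7244; fraction as HOCl = 1/(1 + 0.7244) = 0.5799.
Free chlorine required for 2.74 ppm HOCl: 2.74 / 0.5799 = 4.725 ppm.
FC to add: 4.725 − 0.7 = 4.025 mg/L as Cl₂.
Cl₂ equivalent: 4.025 mg/L × 556,000 L = 2238 g.
Product at 11.8% available Cl: 2238 / 0.118 = 18,970 g.
Volume: 18,970 g ÷ 1.15 g/mL = 16,490 mL.

16.5 L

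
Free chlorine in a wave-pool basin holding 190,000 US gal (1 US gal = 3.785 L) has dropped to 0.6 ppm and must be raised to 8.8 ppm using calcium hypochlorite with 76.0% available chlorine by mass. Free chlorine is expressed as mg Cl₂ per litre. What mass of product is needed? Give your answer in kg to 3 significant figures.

7.76 kg

Volume: 190,000 US gal × 3.785 L/gal = 719,150 L.
Chlorine deficit: 8.8 − 0.6 = 8.2 ppm = 8.2 mg/L as Cl₂.
Cl₂ equivalent needed: 8.2 mg/L × 719,150 L = 5,897,000 mg = 5897 g.
Product at 76.0% available chlorine: 5897 / 0.76 = 7759 g.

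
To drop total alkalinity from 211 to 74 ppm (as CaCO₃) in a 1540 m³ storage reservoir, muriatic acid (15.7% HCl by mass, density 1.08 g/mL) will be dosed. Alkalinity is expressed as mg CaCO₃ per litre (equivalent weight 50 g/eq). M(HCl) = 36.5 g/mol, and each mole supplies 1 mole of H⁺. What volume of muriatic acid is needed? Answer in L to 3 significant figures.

908 L

Volume: 1540 m³ = 1,540,000 L.
Alkalinity to neutralize: (211 − 74) = 137 mg/L as CaCO₃ × 1,540,000 L = 211,000 g as CaCO₃.
Equivalents of H⁺ required: 211,000 ÷ 50 g/eq = 4220 eq = 4220 mol HCl.
Mass of HCl: 4220 × 36.5 = 154,000 g.
Mass of 15.7% solution: 154,000 / 0.157 = 981,000 g.
Volume: 981,000 g ÷ 1.08 g/mL = 908,300 mL.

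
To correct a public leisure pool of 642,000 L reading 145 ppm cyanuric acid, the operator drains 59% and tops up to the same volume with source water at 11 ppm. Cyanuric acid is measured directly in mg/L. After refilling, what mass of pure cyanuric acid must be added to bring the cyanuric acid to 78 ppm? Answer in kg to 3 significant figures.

7.74 kg

After draining 59% and refilling: 145 × 0.41 + 11 × 0.59 = 65.94 ppm.
Deficit to target: 78 − 65.94 = 12.06 mg/L.
Mass: 12.06 mg/L × 642,000 L = 7743 g cyanuric acid.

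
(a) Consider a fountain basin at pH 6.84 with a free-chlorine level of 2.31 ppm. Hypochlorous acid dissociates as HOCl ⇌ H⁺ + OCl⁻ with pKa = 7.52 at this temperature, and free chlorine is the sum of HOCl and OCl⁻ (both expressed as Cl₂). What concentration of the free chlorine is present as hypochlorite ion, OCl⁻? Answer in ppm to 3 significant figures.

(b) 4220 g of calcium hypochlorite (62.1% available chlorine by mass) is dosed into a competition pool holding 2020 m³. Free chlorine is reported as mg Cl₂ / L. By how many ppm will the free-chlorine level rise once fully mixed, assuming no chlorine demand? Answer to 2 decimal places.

(a) [OCl⁻]/[HOCl] = 10^(pH − pKa) = 10^(6.84 − 7.52) = 10^-0.68 = 0.2089.
(a) Fraction as HOCl = 1 / (1 + 0.2089) = 0.8272.
(a) OCl⁻ = (1 − 0.8272) × 2.31 ppm = 0.3992 ppm.

(b) Volume: 2020 m³ = 2,020,000 L.
(b) Available chlorine delivered: 4220 g × 0.621 = 2621 g as Cl₂.
(b) Concentration rise: 2621 g / 2,020,000 L = 1.297 mg/L = 1.30 ppm.

(a) 0.399 ppm; (b) 1.30 ppm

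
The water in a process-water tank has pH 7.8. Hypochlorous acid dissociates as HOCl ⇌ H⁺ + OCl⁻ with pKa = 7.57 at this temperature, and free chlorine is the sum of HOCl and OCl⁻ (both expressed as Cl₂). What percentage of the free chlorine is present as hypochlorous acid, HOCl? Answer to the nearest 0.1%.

37.1%

[OCl⁻]/[HOCl] = 10^(pH − pKa) = 10^(7.8 − 7.57) = 10^0.23 = 1.698.
Fraction as HOCl = 1 / (1 + 1.698) = 0.3706.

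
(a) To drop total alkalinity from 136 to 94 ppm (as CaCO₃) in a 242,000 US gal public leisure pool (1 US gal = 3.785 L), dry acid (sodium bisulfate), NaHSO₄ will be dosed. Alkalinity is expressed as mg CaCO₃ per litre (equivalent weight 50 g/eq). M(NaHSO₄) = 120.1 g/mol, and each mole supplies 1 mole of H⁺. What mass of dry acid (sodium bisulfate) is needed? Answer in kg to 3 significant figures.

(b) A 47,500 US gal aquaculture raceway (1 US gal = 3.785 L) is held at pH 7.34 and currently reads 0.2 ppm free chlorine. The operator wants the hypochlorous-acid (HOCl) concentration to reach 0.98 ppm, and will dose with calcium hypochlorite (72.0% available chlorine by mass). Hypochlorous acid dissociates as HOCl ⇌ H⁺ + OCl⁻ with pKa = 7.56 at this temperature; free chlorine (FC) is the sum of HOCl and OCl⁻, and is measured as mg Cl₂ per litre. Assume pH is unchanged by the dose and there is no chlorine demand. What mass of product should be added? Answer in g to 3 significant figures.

(a) Volume: 242,000 US gal × 3.785 L/gal = 915,970 L.
(a) Alkalinity to neutralize: (136 − 94) = 42 mg/L as CaCO₃ × 915,970 L = 38,470 g as CaCO₃.
(a) Equivalents of H⁺ required: 38,470 ÷ 50 g/eq = 769.4 eq = 769.4 mol NaHSO₄.
(a) Mass of NaHSO₄: 769.4 × 120.1 = 92,410 g.

(b) Volume: 47,500 US gal × 3.785 L/gal = 179,788 L.
(b) [OCl⁻]/[HOCl] = 10^(pH − pKa) = 10^(7.34 − 7.56) = 0.6026; fraction as HOCl = 1/(1 + 0.6026) = 0.624.
(b) Free chlorine required for 0.98 ppm HOCl: 0.98 / 0.624 = 1.571 ppm.
(b) FC to add: 1.571 − 0.2 = 1.371 mg/L as Cl₂.
(b) Cl₂ equivalent: 1.371 mg/L × 179,788 L = 246.4 g.
(b) Product at 72.0% available Cl: 246.4 / 0.72 = 342.2 g.

(a) 92.4 kg; (b) 342 g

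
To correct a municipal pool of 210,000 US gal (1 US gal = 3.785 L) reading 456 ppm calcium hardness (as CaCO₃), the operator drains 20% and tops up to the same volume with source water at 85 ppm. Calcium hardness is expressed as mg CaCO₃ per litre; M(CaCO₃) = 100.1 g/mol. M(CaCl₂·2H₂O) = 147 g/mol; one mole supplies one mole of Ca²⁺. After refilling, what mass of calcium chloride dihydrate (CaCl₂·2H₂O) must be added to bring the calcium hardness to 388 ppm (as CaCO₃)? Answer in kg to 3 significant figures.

Volume: 210,000 US gal × 3.785 L/gal = 794,850 L.
After draining 20% and refilling: 456 × 0.80 + 85 × 0.20 = 381.8 ppm.
Deficit to target: 388 − 381.8 = 6.2 mg/L.
As CaCO₃: 6.2 mg/L × 794,850 L = 4928 g; ÷ 100.1 = 49.23 mol Ca²⁺.
Mass: 49.23 × 147 = 7237 g.

7.24 kg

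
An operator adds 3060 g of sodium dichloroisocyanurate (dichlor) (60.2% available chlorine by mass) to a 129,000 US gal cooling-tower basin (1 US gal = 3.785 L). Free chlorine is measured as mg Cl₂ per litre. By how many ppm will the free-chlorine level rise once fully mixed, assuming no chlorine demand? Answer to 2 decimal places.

Volume: 129,000 US gal × 3.785 L/gal = 488,265 L.
Available chlorine delivered: 3060 g × 0.602 = 1842 g as Cl₂.
Concentration rise: 1842 g / 488,265 L = 3.773 mg/L = 3.77 ppm.

3.77 ppm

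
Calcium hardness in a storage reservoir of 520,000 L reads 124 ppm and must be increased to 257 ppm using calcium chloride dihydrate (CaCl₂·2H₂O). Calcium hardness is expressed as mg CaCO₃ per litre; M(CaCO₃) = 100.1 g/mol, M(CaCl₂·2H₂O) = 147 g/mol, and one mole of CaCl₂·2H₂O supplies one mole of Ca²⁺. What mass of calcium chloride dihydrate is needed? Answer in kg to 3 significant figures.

Hardness to add: (257 − 124) = 133 mg/L as CaCO₃ × 520,000 L = 69,160 g as CaCO₃.
Moles of Ca²⁺ (1 mol Ca²⁺ ≡ 1 mol CaCO₃): 69,160 / 100.1 g/mol = 690.9 mol.
Mass of CaCl₂·2H₂O: 690.9 × 147 = 101,600 g.

102 kg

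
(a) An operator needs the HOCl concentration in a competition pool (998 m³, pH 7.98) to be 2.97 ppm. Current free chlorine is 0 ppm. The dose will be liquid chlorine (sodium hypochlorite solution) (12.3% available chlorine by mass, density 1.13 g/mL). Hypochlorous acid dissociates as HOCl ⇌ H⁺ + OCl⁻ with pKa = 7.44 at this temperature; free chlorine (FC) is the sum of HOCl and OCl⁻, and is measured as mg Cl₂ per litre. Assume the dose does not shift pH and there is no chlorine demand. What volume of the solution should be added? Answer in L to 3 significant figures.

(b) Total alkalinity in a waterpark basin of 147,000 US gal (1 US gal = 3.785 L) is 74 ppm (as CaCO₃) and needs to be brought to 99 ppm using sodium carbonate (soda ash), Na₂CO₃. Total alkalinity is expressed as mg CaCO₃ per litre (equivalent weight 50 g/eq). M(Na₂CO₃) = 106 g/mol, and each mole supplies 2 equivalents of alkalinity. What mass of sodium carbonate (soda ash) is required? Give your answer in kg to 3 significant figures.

(a) Volume: 998 m³ = 998,000 L.
(a) [OCl⁻]/[HOCl] = 10^(pH − pKa) = 10^(7.98 − 7.44) = 3.467; fraction as HOCl = 1/(1 + 3.467) = 0.2238.
(a) Free chlorine required for 2.97 ppm HOCl: 2.97 / 0.2238 = 13.27 ppm.
(a) FC to add: 13.27 − 0 = 13.27 mg/L as Cl₂.
(a) Cl₂ equivalent: 13.27 mg/L × 998,000 L = 13,240 g.
(a) Product at 12.3% available Cl: 13,240 / 0.123 = 107,700 g.
(a) Volume: 107,700 g ÷ 1.13 g/mL = 95,270 mL.

(b) Volume: 147,000 US gal × 3.785 L/gal = 556,395 L.
(b) Alkalinity to add: (99 − 74) = 25 mg/L as CaCO₃ × 556,395 L = 13,910 g as CaCO₃.
(b) Equivalents: 13,910 g ÷ 50 g/eq = 278.2 eq.
(b) Each mole of Na₂CO₃ supplies 2 eq, so 278.2 / 2 = 139.1 mol.
(b) Mass: 139.1 mol × 106 g/mol = 14,740 g.

(a) 95.3 L; (b) 14.7 kg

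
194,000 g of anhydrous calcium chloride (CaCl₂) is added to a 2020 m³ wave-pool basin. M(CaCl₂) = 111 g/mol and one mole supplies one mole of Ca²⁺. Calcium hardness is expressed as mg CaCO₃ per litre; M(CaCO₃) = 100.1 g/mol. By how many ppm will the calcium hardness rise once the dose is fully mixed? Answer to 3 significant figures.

86.6 ppm

Volume: 2020 m³ = 2,020,000 L.
Moles of Ca²⁺: 194,000 g ÷ 111 g/mol = 1748 mol.
As CaCO₃: 1748 mol × 100.1 g/mol = 174,900 g.
Rise: 174,900 g / 2,020,000 L × 1000 = 86.61 mg/L.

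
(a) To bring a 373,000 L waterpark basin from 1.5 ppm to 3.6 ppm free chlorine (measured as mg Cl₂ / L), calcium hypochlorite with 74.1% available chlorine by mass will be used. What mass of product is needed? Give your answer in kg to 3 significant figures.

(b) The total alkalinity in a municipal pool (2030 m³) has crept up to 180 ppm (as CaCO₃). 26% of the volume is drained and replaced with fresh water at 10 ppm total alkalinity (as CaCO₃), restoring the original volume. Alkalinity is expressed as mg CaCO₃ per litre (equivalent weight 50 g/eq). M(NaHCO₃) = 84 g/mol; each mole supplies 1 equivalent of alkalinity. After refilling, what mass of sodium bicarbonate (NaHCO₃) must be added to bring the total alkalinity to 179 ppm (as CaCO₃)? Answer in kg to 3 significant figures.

(a) 1.06 kg; (b) 147 kg

(a) Chlorine deficit: 3.6 − 1.5 = 2.1 ppm = 2.1 mg/L as Cl₂.
(a) Cl₂ equivalent needed: 2.1 mg/L × 373,000 L = 783,300 mg = 783.3 g.
(a) Product at 74.1% available chlorine: 783.3 / 0.741 = 1057 g.

(b) Volume: 2030 m³ = 2,030,000 L.
(b) After draining 26% and refilling: 180 × 0.74 + 10 × 0.26 = 135.8 ppm.
(b) Deficit to target: 179 − 135.8 = 43.2 mg/L.
(b) As CaCO₃: 43.2 mg/L × 2,030,000 L = 87,700 g; ÷ 50 g/eq ÷ 1 = 1754 mol NaHCO₃.
(b) Mass: 1754 × 84 = 147,300 g.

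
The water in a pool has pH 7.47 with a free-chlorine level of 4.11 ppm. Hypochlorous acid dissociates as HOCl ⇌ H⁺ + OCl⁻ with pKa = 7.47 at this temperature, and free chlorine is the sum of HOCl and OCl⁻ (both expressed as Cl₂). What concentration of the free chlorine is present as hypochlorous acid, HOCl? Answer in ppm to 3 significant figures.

2.06 ppm

[OCl⁻]/[HOCl] = 10^(pH − pKa) = 10^(7.47 − 7.47) = 10^0.00 = 1.
Fraction as HOCl = 1 / (1 + 1) = 0.5.
HOCl = 0.5 × 4.11 ppm = 2.055 ppm.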